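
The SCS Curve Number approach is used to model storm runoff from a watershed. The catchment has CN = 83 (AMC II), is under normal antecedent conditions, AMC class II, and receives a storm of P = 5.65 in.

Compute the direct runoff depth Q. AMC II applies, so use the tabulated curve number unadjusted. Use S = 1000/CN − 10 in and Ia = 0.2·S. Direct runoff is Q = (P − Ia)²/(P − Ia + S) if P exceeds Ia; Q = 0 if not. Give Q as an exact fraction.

AMC II — tabulated CN = 83 applies directly.
Retention S: 1000/CN − 10 with CN=83.000 → S = 170/83 ≈ 2.048 in
Initial abstraction Ia = S/5 = (170/83)/5 = 34/83 ≈ 0.410 in
Excess rainfall: 5.650 − 0.410 = 5.240 in; P > Ia so Q > 0
Q: (8699/1660)² ÷ (12099/1660) = 75672601/20084340 in (≈ 3.768 in)

Q = 75672601/20084340 in ≈ 3.768 in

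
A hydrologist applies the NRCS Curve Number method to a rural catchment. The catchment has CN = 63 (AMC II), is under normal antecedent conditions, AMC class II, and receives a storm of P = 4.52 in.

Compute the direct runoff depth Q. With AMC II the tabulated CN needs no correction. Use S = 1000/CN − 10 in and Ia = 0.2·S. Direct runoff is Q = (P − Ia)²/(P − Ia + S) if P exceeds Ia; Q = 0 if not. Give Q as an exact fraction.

AMC II — tabulated CN = 63 applies directly.
S = 1000/63 − 10 = 370/63 in ≈ 5.873 in
Ia = 0.2S: 0.2·5.873 = 1.175 in (exactly 74/63)
Since P=4.520 > Ia=1.175: effective rainfall P−Ia = 5269/1575 in
Q = (5269/1575)²/((5269/1575) + 370/63) = (27762361/2480625)/(14519/1575) = 27762361/22867425 in ≈ 1.214 in

Q = 27762361/22867425 in ≈ 1.214 in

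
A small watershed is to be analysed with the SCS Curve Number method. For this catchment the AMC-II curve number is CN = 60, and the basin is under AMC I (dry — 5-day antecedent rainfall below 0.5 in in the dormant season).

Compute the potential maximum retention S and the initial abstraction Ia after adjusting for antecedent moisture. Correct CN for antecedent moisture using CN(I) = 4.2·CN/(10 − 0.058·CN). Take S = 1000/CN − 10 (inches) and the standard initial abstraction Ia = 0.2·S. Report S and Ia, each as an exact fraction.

Adjust CN=60 to AMC I: 4.2·60/(10 − 0.058·60) → 252 ÷ (163/25) = 6300/163 ≈ 38.650
S = 1000/(6300/163) − 10 = 1000/63 in ≈ 15.873 in
Ia = 0.2S: 0.2·15.873 = 3.175 in (exactly 200/63)

S = 1000/63 in ≈ 15.873 in; Ia = 200/63 in ≈ 3.175 in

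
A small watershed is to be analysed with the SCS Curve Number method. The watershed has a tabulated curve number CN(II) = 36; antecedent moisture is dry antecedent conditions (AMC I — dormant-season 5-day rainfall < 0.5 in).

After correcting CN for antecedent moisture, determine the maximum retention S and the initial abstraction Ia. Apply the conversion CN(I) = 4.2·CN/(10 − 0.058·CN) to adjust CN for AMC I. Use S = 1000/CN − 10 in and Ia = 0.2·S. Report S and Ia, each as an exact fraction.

S = 8000/189 in ≈ 42.328 in; Ia = 1600/189 in ≈ 8.466 in

Dry (AMC I): CN(I) = 4.2·36/(10 − 0.058·36) = (756/5)/(989/125) = 18900/989 ≈ 19.110
S = 1000/(18900/989) − 10 = 8000/189 in ≈ 42.328 in
Initial abstraction Ia = S/5 = (8000/189)/5 = 1600/189 ≈ 8.466 in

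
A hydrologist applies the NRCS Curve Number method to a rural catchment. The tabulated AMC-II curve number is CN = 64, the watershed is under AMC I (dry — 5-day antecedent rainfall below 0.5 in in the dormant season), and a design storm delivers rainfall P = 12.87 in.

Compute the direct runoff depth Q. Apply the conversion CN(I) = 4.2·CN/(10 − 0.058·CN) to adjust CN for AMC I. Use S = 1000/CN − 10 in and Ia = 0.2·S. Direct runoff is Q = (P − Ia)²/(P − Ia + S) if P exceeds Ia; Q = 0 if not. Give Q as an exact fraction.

Adjust CN=64 to AMC I: 4.2·64/(10 − 0.058·64) → (1344/5) ÷ (786/125) = 5600/131 ≈ 42.748
Max retention: S = 1000/(5600/131) − 10 = 375/28 in (≈ 13.393 in)
Initial abstraction Ia = S/5 = (375/28)/5 = 75/28 ≈ 2.679 in
P − Ia = 12.870 − 2.679 = 3567/350 ≈ 10.191 in (> 0, runoff occurs)
Q = (3567/350)²/((3567/350) + 375/28) = (12723489/122500)/(16509/700) = 4241163/963025 in ≈ 4.404 in

Q = 4241163/963025 in ≈ 4.404 in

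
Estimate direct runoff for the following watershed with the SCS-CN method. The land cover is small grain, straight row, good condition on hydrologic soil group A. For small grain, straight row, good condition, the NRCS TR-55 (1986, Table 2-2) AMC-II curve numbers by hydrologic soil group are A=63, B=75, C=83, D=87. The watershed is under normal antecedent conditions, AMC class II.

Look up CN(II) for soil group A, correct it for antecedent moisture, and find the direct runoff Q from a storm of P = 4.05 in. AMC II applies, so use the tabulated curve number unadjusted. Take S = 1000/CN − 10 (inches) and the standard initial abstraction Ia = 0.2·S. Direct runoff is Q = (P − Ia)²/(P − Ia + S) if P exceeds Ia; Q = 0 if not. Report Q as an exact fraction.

Q = 13126129/13888980 in ≈ 0.945 in

NRCS table: small grain, straight row, good condition, soil group A → CN(II) = 63
Average conditions: CN = 63 (no AMC adjustment).
Max retention: S = 1000/63 − 10 = 370/63 in (≈ 5.873 in)
Initial abstraction Ia = S/5 = (370/63)/5 = 74/63 ≈ 1.175 in
P − Ia = 4.050 − 1.175 = 3623/1260 ≈ 2.875 in (> 0, runoff occurs)
Q: (3623/1260)² ÷ (11023/1260) = 13126129/13888980 in (≈ 0.945 in)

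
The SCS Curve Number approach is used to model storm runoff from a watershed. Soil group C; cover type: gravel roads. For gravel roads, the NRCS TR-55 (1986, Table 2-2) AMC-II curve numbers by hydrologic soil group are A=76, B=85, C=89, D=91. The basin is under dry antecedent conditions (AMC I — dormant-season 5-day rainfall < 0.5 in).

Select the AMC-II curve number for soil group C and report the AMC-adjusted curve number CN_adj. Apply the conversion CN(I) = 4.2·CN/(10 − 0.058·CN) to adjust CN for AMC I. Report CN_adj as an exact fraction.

NRCS table: gravel roads, soil group C → CN(II) = 89
Dry (AMC I): CN(I) = 4.2·89/(10 − 0.058·89) = (1869/5)/(2419/500) = 186900/2419 ≈ 77.263

CN_adj = 186900/2419 ≈ 77.263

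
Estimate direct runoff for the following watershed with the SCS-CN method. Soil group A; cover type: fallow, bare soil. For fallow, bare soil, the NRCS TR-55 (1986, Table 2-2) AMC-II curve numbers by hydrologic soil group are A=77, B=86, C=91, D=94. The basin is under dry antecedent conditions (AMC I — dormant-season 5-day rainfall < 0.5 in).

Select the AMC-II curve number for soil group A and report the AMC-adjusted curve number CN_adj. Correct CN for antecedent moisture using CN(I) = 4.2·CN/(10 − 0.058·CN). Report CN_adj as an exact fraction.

NRCS table: fallow, bare soil, soil group A → CN(II) = 77
Adjust CN=77 to AMC I: 4.2·77/(10 − 0.058·77) → (1617/5) ÷ (2767/500) = 161700/2767 ≈ 58.439

CN_adj = 161700/2767 ≈ 58.439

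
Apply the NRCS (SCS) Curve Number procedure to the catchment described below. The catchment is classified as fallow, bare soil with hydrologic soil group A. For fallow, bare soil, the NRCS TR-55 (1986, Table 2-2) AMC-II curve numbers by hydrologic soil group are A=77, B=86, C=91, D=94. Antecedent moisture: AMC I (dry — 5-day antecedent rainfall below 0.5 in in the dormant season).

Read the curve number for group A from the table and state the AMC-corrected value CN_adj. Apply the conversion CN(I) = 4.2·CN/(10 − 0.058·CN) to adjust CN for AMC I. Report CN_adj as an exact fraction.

NRCS table: fallow, bare soil, soil group A → CN(II) = 77
CN(I) from CN(II)=77: (4.2·77)/(10 − 0.058·77) = 161700/2767 ≈ 58.439

CN_adj = 161700/2767 ≈ 58.439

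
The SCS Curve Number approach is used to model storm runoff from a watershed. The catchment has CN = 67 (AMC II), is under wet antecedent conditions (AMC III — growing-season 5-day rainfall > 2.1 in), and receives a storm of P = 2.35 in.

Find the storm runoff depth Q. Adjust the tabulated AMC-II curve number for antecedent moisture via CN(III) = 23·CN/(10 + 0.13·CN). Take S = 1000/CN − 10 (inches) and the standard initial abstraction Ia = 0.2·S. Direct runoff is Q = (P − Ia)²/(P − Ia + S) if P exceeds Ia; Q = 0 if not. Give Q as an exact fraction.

Q = 3507837529/3859496140 in ≈ 0.909 in

Wet (AMC III): CN(III) = 23·67/(10 + 0.13·67) = 1541/(1871/100) = 154100/1871 ≈ 82.362
S = 1000/(154100/1871) − 10 = 3300/1541 in ≈ 2.141 in
Initial abstraction Ia = S/5 = (3300/1541)/5 = 660/1541 ≈ 0.428 in
Excess rainfall: 2.350 − 0.428 = 1.922 in; P > Ia so Q > 0
Runoff Q = (P−Ia)²/(P−Ia+S) = (1.922)²/(1.922+2.141) = 3507837529/3859496140 ≈ 0.909 in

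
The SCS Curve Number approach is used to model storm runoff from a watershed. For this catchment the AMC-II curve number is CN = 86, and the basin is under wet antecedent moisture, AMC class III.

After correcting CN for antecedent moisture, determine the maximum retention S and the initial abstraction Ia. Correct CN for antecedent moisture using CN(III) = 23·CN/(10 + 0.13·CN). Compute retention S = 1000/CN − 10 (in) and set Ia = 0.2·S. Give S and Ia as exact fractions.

Adjust CN=86 to AMC III: 23·86/(10 + 0.13·86) → 1978 ÷ (1059/50) = 98900/1059 ≈ 93.390
Max retention: S = 1000/(98900/1059) − 10 = 700/989 in (≈ 0.708 in)
Ia = 0.2S: 0.2·0.708 = 0.142 in (exactly 140/989)

S = 700/989 in ≈ 0.708 in; Ia = 140/989 in ≈ 0.142 in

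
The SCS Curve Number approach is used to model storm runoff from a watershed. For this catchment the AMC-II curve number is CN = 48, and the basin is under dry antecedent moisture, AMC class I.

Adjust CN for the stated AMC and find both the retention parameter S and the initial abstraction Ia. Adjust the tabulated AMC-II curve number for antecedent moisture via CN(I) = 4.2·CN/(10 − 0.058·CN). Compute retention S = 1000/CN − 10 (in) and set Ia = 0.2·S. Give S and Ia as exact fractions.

CN(I) from CN(II)=48: (4.2·48)/(10 − 0.058·48) = 12600/451 ≈ 27.938
S = 1000/(12600/451) − 10 = 1625/63 in ≈ 25.794 in
Ia = 0.2·(1625/63) = 325/63 in ≈ 5.159 in

S = 1625/63 in ≈ 25.794 in; Ia = 325/63 in ≈ 5.159 in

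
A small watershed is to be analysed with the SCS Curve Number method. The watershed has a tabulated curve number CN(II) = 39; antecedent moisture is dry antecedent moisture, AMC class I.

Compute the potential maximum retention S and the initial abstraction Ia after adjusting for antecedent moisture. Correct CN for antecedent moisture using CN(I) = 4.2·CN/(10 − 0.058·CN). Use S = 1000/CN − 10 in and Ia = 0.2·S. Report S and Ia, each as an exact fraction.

S = 30500/819 in ≈ 37.241 in; Ia = 6100/819 in ≈ 7.448 in

Adjust CN=39 to AMC I: 4.2·39/(10 − 0.058·39) → (819/5) ÷ (3869/500) = 81900/3869 ≈ 21.168
Retention S: 1000/CN − 10 with CN=21.168 → S = 30500/819 ≈ 37.241 in
Ia = 0.2·(30500/819) = 6100/819 in ≈ 7.448 in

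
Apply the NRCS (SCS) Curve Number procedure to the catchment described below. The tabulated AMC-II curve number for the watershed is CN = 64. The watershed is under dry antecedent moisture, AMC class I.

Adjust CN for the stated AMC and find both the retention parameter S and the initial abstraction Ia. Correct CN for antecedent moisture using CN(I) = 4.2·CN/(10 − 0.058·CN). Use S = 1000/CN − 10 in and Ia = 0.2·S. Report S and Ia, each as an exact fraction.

Dry (AMC I): CN(I) = 4.2·64/(10 − 0.058·64) = (1344/5)/(786/125) = 5600/131 ≈ 42.748
S = 1000/(5600/131) − 10 = 375/28 in ≈ 13.393 in
Ia = 0.2S: 0.2·13.393 = 2.679 in (exactly 75/28)

S = 375/28 in ≈ 13.393 in; Ia = 75/28 in ≈ 2.679 in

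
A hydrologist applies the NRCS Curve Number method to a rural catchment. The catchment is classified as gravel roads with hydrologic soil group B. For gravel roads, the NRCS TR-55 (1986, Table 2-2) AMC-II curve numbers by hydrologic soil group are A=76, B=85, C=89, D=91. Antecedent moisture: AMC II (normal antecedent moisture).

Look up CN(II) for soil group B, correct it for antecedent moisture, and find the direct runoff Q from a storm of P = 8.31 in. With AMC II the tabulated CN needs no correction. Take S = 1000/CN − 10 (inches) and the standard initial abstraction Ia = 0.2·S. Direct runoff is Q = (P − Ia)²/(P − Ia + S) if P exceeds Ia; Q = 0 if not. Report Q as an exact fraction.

NRCS table: gravel roads, soil group B → CN(II) = 85
CN(II) = 85; AMC II needs no correction.
Max retention: S = 1000/85 − 10 = 30/17 in (≈ 1.765 in)
Ia = 0.2·(30/17) = 6/17 in ≈ 0.353 in
Since P=8.310 > Ia=0.353: effective rainfall P−Ia = 13527/1700 in
Q = (13527/1700)²/((13527/1700) + 30/17) = (182979729/2890000)/(16527/1700) = 60993243/9365300 in ≈ 6.513 in

Q = 60993243/9365300 in ≈ 6.513 in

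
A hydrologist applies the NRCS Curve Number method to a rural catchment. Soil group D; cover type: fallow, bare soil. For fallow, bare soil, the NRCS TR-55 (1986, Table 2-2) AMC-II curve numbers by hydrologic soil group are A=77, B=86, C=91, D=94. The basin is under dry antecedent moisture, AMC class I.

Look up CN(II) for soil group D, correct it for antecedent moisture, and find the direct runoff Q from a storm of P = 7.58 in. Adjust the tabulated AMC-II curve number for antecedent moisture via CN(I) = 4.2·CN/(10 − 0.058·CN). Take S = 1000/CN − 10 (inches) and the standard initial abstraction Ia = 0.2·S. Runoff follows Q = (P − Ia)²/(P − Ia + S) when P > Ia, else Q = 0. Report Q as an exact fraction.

Q = 14325935481/2380166950 in ≈ 6.019 in

NRCS table: fallow, bare soil, soil group D → CN(II) = 94
Adjust CN=94 to AMC I: 4.2·94/(10 − 0.058·94) → (1974/5) ÷ (1137/250) = 32900/379 ≈ 86.807
Max retention: S = 1000/(32900/379) − 10 = 500/329 in (≈ 1.520 in)
Initial abstraction Ia = S/5 = (500/329)/5 = 100/329 ≈ 0.304 in
P − Ia = 7.580 − 0.304 = 119691/16450 ≈ 7.276 in (> 0, runoff occurs)
Q = (119691/16450)²/((119691/16450) + 500/329) = (14325935481/270602500)/(144691/16450) = 14325935481/2380166950 in ≈ 6.019 in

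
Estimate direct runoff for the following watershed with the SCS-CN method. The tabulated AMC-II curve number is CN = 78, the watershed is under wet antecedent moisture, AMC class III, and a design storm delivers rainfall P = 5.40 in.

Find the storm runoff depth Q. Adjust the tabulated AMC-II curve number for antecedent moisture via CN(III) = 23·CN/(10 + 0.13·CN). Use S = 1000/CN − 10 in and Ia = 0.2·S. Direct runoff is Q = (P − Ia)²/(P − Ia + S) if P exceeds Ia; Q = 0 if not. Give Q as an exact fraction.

CN(III) from CN(II)=78: (23·78)/(10 + 0.13·78) = 89700/1007 ≈ 89.076
S = 1000/(89700/1007) − 10 = 1100/897 in ≈ 1.226 in
Initial abstraction Ia = S/5 = (1100/897)/5 = 220/897 ≈ 0.245 in
P − Ia = 5.400 − 0.245 = 23119/4485 ≈ 5.155 in (> 0, runoff occurs)
Q = (23119/4485)²/((23119/4485) + 1100/897) = (534488161/20115225)/(28619/4485) = 534488161/128356215 in ≈ 4.164 in

Q = 534488161/128356215 in ≈ 4.164 in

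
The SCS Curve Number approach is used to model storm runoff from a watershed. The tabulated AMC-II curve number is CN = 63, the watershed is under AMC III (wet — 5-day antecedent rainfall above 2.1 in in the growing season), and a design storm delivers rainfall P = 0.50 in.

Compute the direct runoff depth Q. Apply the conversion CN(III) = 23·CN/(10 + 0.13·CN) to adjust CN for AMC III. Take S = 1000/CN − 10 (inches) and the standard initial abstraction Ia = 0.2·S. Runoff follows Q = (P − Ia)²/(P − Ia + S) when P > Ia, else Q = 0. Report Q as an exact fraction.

Q = 0 in ≈ 0.000 in

CN(III) from CN(II)=63: (23·63)/(10 + 0.13·63) = 144900/1819 ≈ 79.659
Max retention: S = 1000/(144900/1819) − 10 = 3700/1449 in (≈ 2.553 in)
Ia = 0.2·(3700/1449) = 740/1449 in ≈ 0.511 in
P = 0.500 ≤ Ia = 0.511 in: entire storm abstracted, Q = 0.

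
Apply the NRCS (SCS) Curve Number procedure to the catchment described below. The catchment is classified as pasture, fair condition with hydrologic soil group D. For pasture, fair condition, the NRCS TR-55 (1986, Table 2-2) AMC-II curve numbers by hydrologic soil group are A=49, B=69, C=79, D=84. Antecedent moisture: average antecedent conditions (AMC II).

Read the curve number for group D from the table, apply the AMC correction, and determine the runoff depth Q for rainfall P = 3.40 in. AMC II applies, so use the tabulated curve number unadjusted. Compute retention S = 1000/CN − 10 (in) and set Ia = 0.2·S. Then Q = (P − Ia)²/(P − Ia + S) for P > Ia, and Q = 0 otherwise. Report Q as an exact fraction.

Q = 100489/54285 in ≈ 1.851 in

NRCS table: pasture, fair condition, soil group D → CN(II) = 84
AMC II — tabulated CN = 84 applies directly.
Retention S: 1000/CN − 10 with CN=84.000 → S = 40/21 ≈ 1.905 in
Ia = 0.2S: 0.2·1.905 = 0.381 in (exactly 8/21)
Excess rainfall: 3.400 − 0.381 = 3.019 in; P > Ia so Q > 0
Q: (317/105)² ÷ (517/105) = 100489/54285 in (≈ 1.851 in)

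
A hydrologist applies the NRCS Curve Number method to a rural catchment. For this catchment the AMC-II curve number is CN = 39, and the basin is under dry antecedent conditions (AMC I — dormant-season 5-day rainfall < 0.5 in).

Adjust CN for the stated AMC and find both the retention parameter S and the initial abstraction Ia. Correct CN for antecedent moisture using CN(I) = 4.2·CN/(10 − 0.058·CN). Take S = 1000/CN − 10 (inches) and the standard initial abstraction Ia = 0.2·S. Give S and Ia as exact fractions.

CN(I) from CN(II)=39: (4.2·39)/(10 − 0.058·39) = 81900/3869 ≈ 21.168
Max retention: S = 1000/(81900/3869) − 10 = 30500/819 in (≈ 37.241 in)
Initial abstraction Ia = S/5 = (30500/819)/5 = 6100/819 ≈ 7.448 in

S = 30500/819 in ≈ 37.241 in; Ia = 6100/819 in ≈ 7.448 in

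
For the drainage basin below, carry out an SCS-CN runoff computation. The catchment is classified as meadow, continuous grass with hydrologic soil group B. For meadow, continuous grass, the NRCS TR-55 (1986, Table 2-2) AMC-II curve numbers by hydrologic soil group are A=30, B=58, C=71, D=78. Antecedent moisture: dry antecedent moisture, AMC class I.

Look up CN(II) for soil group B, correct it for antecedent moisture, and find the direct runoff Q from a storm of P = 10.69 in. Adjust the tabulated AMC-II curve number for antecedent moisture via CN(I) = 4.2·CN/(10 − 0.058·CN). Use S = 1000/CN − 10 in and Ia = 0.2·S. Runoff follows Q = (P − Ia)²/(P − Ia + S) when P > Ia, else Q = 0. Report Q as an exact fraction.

Q = 441042001/205902900 in ≈ 2.142 in

NRCS table: meadow, continuous grass, soil group B → CN(II) = 58
Adjust CN=58 to AMC I: 4.2·58/(10 − 0.058·58) → (1218/5) ÷ (1659/250) = 2900/79 ≈ 36.709
Max retention: S = 1000/(2900/79) − 10 = 500/29 in (≈ 17.241 in)
Ia = 0.2·(500/29) = 100/29 in ≈ 3.448 in
P − Ia = 10.690 − 3.448 = 21001/2900 ≈ 7.242 in (> 0, runoff occurs)
Runoff Q = (P−Ia)²/(P−Ia+S) = (7.242)²/(7.242+17.241) = 441042001/205902900 ≈ 2.142 in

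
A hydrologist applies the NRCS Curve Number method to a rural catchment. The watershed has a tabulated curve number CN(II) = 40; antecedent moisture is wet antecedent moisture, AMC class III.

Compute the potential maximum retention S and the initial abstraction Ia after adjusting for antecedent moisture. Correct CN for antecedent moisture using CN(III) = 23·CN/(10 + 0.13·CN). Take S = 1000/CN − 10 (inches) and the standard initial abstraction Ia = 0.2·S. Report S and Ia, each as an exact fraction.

Adjust CN=40 to AMC III: 23·40/(10 + 0.13·40) → 920 ÷ (76/5) = 1150/19 ≈ 60.526
S = 1000/(1150/19) − 10 = 150/23 in ≈ 6.522 in
Ia = 0.2·(150/23) = 30/23 in ≈ 1.304 in

S = 150/23 in ≈ 6.522 in; Ia = 30/23 in ≈ 1.304 in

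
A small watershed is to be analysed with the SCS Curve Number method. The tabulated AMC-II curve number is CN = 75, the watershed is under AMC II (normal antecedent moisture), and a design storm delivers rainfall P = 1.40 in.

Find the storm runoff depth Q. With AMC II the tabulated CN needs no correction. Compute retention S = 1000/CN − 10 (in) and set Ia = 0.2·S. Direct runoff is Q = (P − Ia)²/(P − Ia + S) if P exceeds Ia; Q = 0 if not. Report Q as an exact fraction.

AMC II — tabulated CN = 75 applies directly.
Max retention: S = 1000/75 − 10 = 10/3 in (≈ 3.333 in)
Ia = 0.2·(10/3) = 2/3 in ≈ 0.667 in
Excess rainfall: 1.400 − 0.667 = 0.733 in; P > Ia so Q > 0
Runoff Q = (P−Ia)²/(P−Ia+S) = (0.733)²/(0.733+3.333) = 121/915 ≈ 0.132 in

Q = 121/915 in ≈ 0.132 in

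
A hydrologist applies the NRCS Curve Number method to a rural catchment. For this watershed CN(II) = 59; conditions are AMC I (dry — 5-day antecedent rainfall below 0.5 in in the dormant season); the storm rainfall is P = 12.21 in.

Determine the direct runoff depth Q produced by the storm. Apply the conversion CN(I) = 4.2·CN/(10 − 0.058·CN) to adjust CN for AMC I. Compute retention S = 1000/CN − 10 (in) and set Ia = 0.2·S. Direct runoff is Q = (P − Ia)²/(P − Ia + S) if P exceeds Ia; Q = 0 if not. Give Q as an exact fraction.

Dry (AMC I): CN(I) = 4.2·59/(10 − 0.058·59) = (1239/5)/(3289/500) = 123900/3289 ≈ 37.671
Retention S: 1000/CN − 10 with CN=37.671 → S = 20500/1239 ≈ 16.546 in
Ia = 0.2·(20500/1239) = 4100/1239 in ≈ 3.309 in
Since P=12.210 > Ia=3.309: effective rainfall P−Ia = 1102819/123900 in
Q = (1102819/123900)²/((1102819/123900) + 20500/1239) = (1216209746761/15351210000)/(3152819/123900) = 1216209746761/390634274100 in ≈ 3.113 in

Q = 1216209746761/390634274100 in ≈ 3.113 in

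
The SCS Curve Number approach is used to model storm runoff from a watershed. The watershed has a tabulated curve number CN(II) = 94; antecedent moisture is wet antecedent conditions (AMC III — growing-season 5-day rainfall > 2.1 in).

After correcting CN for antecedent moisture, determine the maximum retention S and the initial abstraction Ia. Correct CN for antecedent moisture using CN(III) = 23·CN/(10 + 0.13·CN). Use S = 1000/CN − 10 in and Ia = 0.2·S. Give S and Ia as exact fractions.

S = 300/1081 in ≈ 0.278 in; Ia = 60/1081 in ≈ 0.056 in

CN(III) from CN(II)=94: (23·94)/(10 + 0.13·94) = 108100/1111 ≈ 97.300
Retention S: 1000/CN − 10 with CN=97.300 → S = 300/1081 ≈ 0.278 in
Initial abstraction Ia = S/5 = (300/1081)/5 = 60/1081 ≈ 0.056 in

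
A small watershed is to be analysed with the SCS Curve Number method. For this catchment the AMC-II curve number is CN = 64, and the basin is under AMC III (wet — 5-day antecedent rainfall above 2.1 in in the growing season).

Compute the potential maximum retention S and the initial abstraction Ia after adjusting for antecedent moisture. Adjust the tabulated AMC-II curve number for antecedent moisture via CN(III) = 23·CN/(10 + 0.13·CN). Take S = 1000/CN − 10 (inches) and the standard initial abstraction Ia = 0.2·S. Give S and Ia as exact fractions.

Adjust CN=64 to AMC III: 23·64/(10 + 0.13·64) → 1472 ÷ (458/25) = 18400/229 ≈ 80.349
S = 1000/(18400/229) − 10 = 225/92 in ≈ 2.446 in
Initial abstraction Ia = S/5 = (225/92)/5 = 45/92 ≈ 0.489 in

S = 225/92 in ≈ 2.446 in; Ia = 45/92 in ≈ 0.489 in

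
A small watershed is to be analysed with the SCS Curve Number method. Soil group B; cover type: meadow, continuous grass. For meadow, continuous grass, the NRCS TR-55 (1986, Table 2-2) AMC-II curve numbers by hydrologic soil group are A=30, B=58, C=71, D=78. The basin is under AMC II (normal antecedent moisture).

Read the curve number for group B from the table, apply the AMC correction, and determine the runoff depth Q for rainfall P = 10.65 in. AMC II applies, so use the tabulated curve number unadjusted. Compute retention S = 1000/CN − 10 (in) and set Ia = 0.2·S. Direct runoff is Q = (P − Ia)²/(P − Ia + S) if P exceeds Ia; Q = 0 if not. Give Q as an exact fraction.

NRCS table: meadow, continuous grass, soil group B → CN(II) = 58
CN(II) = 58; AMC II needs no correction.
S = 1000/58 − 10 = 210/29 in ≈ 7.241 in
Ia = 0.2S: 0.2·7.241 = 1.448 in (exactly 42/29)
P − Ia = 10.650 − 1.448 = 5337/580 ≈ 9.202 in (> 0, runoff occurs)
Q = (5337/580)²/((5337/580) + 210/29) = (28483569/336400)/(9537/580) = 9494523/1843820 in ≈ 5.149 in

Q = 9494523/1843820 in ≈ 5.149 in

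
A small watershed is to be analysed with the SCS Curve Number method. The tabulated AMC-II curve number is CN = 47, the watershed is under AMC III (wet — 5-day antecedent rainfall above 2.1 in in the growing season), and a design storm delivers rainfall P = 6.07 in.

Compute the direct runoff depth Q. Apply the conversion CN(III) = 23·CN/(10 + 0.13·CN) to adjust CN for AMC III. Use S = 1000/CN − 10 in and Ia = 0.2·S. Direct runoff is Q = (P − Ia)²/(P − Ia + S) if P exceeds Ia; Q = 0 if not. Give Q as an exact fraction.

Q = 302683727889/116766052700 in ≈ 2.592 in

Adjust CN=47 to AMC III: 23·47/(10 + 0.13·47) → 1081 ÷ (1611/100) = 108100/1611 ≈ 67.101
S = 1000/(108100/1611) − 10 = 5300/1081 in ≈ 4.903 in
Initial abstraction Ia = S/5 = (5300/1081)/5 = 1060/1081 ≈ 0.981 in
P − Ia = 6.070 − 0.981 = 550167/108100 ≈ 5.089 in (> 0, runoff occurs)
Q: (550167/108100)² ÷ (1080167/108100) = 302683727889/116766052700 in (≈ 2.592 in)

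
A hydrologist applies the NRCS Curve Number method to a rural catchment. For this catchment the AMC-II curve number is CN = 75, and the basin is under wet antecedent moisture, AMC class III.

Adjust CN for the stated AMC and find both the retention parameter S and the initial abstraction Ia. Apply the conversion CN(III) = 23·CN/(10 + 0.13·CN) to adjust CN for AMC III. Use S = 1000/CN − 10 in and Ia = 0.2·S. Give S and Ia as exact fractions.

Wet (AMC III): CN(III) = 23·75/(10 + 0.13·75) = 1725/(79/4) = 6900/79 ≈ 87.342
Retention S: 1000/CN − 10 with CN=87.342 → S = 100/69 ≈ 1.449 in
Initial abstraction Ia = S/5 = (100/69)/5 = 20/69 ≈ 0.290 in

S = 100/69 in ≈ 1.449 in; Ia = 20/69 in ≈ 0.290 in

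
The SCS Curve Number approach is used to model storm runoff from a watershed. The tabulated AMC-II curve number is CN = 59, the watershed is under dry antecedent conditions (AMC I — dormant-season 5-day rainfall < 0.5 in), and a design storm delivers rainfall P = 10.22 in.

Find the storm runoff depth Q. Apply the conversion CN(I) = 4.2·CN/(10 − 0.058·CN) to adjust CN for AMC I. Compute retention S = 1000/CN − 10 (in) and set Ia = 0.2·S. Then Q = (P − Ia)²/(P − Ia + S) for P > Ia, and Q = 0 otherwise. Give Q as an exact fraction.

Q = 183294440641/90021341550 in ≈ 2.036 in

Adjust CN=59 to AMC I: 4.2·59/(10 − 0.058·59) → (1239/5) ÷ (3289/500) = 123900/3289 ≈ 37.671
Retention S: 1000/CN − 10 with CN=37.671 → S = 20500/1239 ≈ 16.546 in
Ia = 0.2·(20500/1239) = 4100/1239 in ≈ 3.309 in
Excess rainfall: 10.220 − 3.309 = 6.911 in; P > Ia so Q > 0
Q: (428129/61950)² ÷ (1453129/61950) = 183294440641/90021341550 in (≈ 2.036 in)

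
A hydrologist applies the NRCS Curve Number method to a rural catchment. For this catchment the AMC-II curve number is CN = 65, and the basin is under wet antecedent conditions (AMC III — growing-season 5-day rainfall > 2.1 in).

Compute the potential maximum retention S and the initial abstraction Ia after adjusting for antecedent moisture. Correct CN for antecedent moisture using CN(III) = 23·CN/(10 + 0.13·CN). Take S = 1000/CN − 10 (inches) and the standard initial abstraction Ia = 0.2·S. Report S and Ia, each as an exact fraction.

Adjust CN=65 to AMC III: 23·65/(10 + 0.13·65) → 1495 ÷ (369/20) = 29900/369 ≈ 81.030
S = 1000/(29900/369) − 10 = 700/299 in ≈ 2.341 in
Ia = 0.2S: 0.2·2.341 = 0.468 in (exactly 140/299)

S = 700/299 in ≈ 2.341 in; Ia = 140/299 in ≈ 0.468 in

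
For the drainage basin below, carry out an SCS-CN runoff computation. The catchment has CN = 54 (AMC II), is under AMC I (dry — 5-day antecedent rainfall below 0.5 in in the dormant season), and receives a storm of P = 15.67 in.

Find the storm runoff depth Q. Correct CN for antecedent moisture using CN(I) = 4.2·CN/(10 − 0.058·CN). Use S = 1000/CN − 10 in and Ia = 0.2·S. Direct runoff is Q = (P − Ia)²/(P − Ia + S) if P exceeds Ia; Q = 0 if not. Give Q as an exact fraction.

Dry (AMC I): CN(I) = 4.2·54/(10 − 0.058·54) = (1134/5)/(1717/250) = 56700/1717 ≈ 33.023
Max retention: S = 1000/(56700/1717) − 10 = 11500/567 in (≈ 20.282 in)
Initial abstraction Ia = S/5 = (11500/567)/5 = 2300/567 ≈ 4.056 in
Since P=15.670 > Ia=4.056: effective rainfall P−Ia = 658489/56700 in
Q = (658489/56700)²/((658489/56700) + 11500/567) = (433607763121/3214890000)/(1808489/56700) = 433607763121/102541326300 in ≈ 4.229 in

Q = 433607763121/102541326300 in ≈ 4.229 in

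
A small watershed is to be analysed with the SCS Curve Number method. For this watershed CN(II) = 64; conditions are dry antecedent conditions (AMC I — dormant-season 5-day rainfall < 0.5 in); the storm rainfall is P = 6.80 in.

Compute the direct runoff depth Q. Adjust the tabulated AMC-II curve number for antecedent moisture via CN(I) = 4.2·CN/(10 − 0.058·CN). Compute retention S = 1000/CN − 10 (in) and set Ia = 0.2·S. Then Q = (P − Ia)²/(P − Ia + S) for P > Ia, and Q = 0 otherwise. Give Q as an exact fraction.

Q = 332929/343280 in ≈ 0.970 in

Adjust CN=64 to AMC I: 4.2·64/(10 − 0.058·64) → (1344/5) ÷ (786/125) = 5600/131 ≈ 42.748
Max retention: S = 1000/(5600/131) − 10 = 375/28 in (≈ 13.393 in)
Ia = 0.2S: 0.2·13.393 = 2.679 in (exactly 75/28)
Since P=6.800 > Ia=2.679: effective rainfall P−Ia = 577/140 in
Q = (577/140)²/((577/140) + 375/28) = (332929/19600)/(613/35) = 332929/343280 in ≈ 0.970 in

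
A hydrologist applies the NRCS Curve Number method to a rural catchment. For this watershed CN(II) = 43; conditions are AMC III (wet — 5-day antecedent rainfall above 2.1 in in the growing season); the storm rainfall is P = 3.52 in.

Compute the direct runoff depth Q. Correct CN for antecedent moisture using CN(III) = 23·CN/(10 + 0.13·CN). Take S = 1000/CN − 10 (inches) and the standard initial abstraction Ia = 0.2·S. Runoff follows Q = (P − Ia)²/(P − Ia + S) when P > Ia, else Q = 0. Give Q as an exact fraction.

Adjust CN=43 to AMC III: 23·43/(10 + 0.13·43) → 989 ÷ (1559/100) = 98900/1559 ≈ 63.438
Retention S: 1000/CN − 10 with CN=63.438 → S = 5700/989 ≈ 5.763 in
Ia = 0.2·(5700/989) = 1140/989 in ≈ 1.153 in
Since P=3.520 > Ia=1.153: effective rainfall P−Ia = 58532/24725 in
Q = (58532/24725)²/((58532/24725) + 5700/989) = (3425995024/611325625)/(201032/24725) = 428249378/621314525 in ≈ 0.689 in

Q = 428249378/621314525 in ≈ 0.689 in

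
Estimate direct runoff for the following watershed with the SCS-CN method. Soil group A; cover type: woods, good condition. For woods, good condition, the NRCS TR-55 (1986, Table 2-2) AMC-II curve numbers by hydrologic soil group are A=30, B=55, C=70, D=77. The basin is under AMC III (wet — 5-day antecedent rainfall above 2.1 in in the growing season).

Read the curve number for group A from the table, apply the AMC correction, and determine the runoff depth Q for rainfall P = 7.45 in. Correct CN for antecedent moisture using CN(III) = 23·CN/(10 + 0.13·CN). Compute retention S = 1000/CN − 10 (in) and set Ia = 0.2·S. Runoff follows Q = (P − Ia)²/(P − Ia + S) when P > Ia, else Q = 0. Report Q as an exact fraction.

NRCS table: woods, good condition, soil group A → CN(II) = 30
CN(III) from CN(II)=30: (23·30)/(10 + 0.13·30) = 6900/139 ≈ 49.640
S = 1000/(6900/139) − 10 = 700/69 in ≈ 10.145 in
Ia = 0.2S: 0.2·10.145 = 2.029 in (exactly 140/69)
Since P=7.450 > Ia=2.029: effective rainfall P−Ia = 7481/1380 in
Runoff Q = (P−Ia)²/(P−Ia+S) = (5.421)²/(5.421+10.145) = 55965361/29643780 ≈ 1.888 in

Q = 55965361/29643780 in ≈ 1.888 in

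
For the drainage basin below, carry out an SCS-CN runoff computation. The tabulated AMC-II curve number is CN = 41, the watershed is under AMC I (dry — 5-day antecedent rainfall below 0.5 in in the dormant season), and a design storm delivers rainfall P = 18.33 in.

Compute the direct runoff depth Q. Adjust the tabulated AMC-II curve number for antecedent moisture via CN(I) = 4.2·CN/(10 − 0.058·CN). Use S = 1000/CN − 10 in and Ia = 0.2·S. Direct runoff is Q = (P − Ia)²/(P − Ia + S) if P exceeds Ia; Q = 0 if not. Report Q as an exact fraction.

Adjust CN=41 to AMC I: 4.2·41/(10 − 0.058·41) → (861/5) ÷ (3811/500) = 86100/3811 ≈ 22.592
Retention S: 1000/CN − 10 with CN=22.592 → S = 29500/861 ≈ 34.262 in
Ia = 0.2S: 0.2·34.262 = 6.852 in (exactly 5900/861)
P − Ia = 18.330 − 6.852 = 988213/86100 ≈ 11.478 in (> 0, runoff occurs)
Q: (988213/86100)² ÷ (3938213/86100) = 976564933369/339080139300 in (≈ 2.880 in)

Q = 976564933369/339080139300 in ≈ 2.880 in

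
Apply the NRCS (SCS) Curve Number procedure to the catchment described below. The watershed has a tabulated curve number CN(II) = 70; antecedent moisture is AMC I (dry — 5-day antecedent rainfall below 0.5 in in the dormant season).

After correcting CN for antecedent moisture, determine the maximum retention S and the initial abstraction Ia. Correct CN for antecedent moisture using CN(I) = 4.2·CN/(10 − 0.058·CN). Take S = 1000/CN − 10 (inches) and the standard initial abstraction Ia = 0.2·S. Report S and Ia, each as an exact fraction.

CN(I) from CN(II)=70: (4.2·70)/(10 − 0.058·70) = 4900/99 ≈ 49.495
S = 1000/(4900/99) − 10 = 500/49 in ≈ 10.204 in
Ia = 0.2·(500/49) = 100/49 in ≈ 2.041 in

S = 500/49 in ≈ 10.204 in; Ia = 100/49 in ≈ 2.041 in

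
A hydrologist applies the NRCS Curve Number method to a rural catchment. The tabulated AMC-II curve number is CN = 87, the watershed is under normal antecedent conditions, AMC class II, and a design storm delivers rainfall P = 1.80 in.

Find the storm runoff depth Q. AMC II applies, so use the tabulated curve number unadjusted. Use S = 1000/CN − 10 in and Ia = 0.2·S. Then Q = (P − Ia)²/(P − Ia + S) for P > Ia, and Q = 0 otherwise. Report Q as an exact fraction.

Average conditions: CN = 87 (no AMC adjustment).
S = 1000/87 − 10 = 130/87 in ≈ 1.494 in
Initial abstraction Ia = S/5 = (130/87)/5 = 26/87 ≈ 0.299 in
Since P=1.800 > Ia=0.299: effective rainfall P−Ia = 653/435 in
Runoff Q = (P−Ia)²/(P−Ia+S) = (1.501)²/(1.501+1.494) = 426409/566805 ≈ 0.752 in

Q = 426409/566805 in ≈ 0.752 in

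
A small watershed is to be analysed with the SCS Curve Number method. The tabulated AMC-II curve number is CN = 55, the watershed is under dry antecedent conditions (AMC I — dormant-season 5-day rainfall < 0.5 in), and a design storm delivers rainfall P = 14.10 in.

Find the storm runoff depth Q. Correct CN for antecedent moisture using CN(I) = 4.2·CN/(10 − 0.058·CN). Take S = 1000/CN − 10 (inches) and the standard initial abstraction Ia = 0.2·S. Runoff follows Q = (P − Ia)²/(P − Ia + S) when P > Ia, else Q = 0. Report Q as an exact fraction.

Q = 20577483/5866630 in ≈ 3.508 in

Adjust CN=55 to AMC I: 4.2·55/(10 − 0.058·55) → 231 ÷ (681/100) = 7700/227 ≈ 33.921
Retention S: 1000/CN − 10 with CN=33.921 → S = 1500/77 ≈ 19.481 in
Initial abstraction Ia = S/5 = (1500/77)/5 = 300/77 ≈ 3.896 in
Since P=14.100 > Ia=3.896: effective rainfall P−Ia = 7857/770 in
Runoff Q = (P−Ia)²/(P−Ia+S) = (10.204)²/(10.204+19.481) = 20577483/5866630 ≈ 3.508 in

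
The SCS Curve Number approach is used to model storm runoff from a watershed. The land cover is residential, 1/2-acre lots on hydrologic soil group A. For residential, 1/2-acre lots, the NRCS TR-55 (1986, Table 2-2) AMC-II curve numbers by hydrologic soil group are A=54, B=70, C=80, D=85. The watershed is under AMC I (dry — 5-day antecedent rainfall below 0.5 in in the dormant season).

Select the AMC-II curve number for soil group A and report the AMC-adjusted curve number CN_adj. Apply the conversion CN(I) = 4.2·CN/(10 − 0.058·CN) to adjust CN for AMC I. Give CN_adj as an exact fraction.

CN_adj = 56700/1717 ≈ 33.023

NRCS table: residential, 1/2-acre lots, soil group A → CN(II) = 54
Adjust CN=54 to AMC I: 4.2·54/(10 − 0.058·54) → (1134/5) ÷ (1717/250) = 56700/1717 ≈ 33.023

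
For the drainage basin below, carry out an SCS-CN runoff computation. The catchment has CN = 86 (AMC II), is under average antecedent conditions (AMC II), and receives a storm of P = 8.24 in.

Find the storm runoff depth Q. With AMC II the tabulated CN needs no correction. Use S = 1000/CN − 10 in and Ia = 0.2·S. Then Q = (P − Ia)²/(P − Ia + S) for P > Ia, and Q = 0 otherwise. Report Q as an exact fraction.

AMC II — tabulated CN = 86 applies directly.
Retention S: 1000/CN − 10 with CN=86.000 → S = 70/43 ≈ 1.628 in
Ia = 0.2·(70/43) = 14/43 in ≈ 0.326 in
P − Ia = 8.240 − 0.326 = 8508/1075 ≈ 7.914 in (> 0, runoff occurs)
Runoff Q = (P−Ia)²/(P−Ia+S) = (7.914)²/(7.914+1.628) = 36193032/5513675 ≈ 6.564 in

Q = 36193032/5513675 in ≈ 6.564 in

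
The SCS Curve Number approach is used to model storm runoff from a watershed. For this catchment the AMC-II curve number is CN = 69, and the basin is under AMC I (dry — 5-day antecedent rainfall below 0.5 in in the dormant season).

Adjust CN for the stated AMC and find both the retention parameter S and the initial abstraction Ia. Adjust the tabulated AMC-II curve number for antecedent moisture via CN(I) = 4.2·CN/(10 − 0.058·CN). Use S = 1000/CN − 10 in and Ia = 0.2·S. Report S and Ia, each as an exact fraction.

Adjust CN=69 to AMC I: 4.2·69/(10 − 0.058·69) → (1449/5) ÷ (2999/500) = 144900/2999 ≈ 48.316
Retention S: 1000/CN − 10 with CN=48.316 → S = 15500/1449 ≈ 10.697 in
Ia = 0.2S: 0.2·10.697 = 2.139 in (exactly 3100/1449)

S = 15500/1449 in ≈ 10.697 in; Ia = 3100/1449 in ≈ 2.139 in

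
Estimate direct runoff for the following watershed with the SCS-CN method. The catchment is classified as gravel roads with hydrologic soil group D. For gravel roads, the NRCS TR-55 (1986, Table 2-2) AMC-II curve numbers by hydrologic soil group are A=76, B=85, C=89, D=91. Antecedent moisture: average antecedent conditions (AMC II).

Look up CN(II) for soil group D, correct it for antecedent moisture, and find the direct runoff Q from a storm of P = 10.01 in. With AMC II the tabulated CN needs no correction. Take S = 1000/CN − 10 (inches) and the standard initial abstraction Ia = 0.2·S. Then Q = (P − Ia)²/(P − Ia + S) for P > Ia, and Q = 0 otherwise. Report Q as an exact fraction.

NRCS table: gravel roads, soil group D → CN(II) = 91
Average conditions: CN = 91 (no AMC adjustment).
Max retention: S = 1000/91 − 10 = 90/91 in (≈ 0.989 in)
Initial abstraction Ia = S/5 = (90/91)/5 = 18/91 ≈ 0.198 in
Since P=10.010 > Ia=0.198: effective rainfall P−Ia = 89291/9100 in
Q = (89291/9100)²/((89291/9100) + 90/91) = (7972882681/82810000)/(98291/9100) = 7972882681/894448100 in ≈ 8.914 in

Q = 7972882681/894448100 in ≈ 8.914 in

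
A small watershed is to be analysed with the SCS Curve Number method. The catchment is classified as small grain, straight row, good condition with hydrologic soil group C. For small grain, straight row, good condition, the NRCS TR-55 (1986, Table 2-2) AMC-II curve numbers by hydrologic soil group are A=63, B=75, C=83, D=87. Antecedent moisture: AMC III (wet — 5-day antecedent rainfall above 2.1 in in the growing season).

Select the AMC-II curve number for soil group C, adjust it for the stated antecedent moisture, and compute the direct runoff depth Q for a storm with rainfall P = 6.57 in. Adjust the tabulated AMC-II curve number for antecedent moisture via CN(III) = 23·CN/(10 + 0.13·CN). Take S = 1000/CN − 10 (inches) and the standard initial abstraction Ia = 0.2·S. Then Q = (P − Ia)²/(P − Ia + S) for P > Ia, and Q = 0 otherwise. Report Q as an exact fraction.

Q = 1488919765369/265391661700 in ≈ 5.610 in

NRCS table: small grain, straight row, good condition, soil group C → CN(II) = 83
CN(III) from CN(II)=83: (23·83)/(10 + 0.13·83) = 190900/2079 ≈ 91.823
Retention S: 1000/CN − 10 with CN=91.823 → S = 1700/1909 ≈ 0.891 in
Ia = 0.2S: 0.2·0.891 = 0.178 in (exactly 340/1909)
P − Ia = 6.570 − 0.178 = 1220213/190900 ≈ 6.392 in (> 0, runoff occurs)
Runoff Q = (P−Ia)²/(P−Ia+S) = (6.392)²/(6.392+0.891) = 1488919765369/265391661700 ≈ 5.610 in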